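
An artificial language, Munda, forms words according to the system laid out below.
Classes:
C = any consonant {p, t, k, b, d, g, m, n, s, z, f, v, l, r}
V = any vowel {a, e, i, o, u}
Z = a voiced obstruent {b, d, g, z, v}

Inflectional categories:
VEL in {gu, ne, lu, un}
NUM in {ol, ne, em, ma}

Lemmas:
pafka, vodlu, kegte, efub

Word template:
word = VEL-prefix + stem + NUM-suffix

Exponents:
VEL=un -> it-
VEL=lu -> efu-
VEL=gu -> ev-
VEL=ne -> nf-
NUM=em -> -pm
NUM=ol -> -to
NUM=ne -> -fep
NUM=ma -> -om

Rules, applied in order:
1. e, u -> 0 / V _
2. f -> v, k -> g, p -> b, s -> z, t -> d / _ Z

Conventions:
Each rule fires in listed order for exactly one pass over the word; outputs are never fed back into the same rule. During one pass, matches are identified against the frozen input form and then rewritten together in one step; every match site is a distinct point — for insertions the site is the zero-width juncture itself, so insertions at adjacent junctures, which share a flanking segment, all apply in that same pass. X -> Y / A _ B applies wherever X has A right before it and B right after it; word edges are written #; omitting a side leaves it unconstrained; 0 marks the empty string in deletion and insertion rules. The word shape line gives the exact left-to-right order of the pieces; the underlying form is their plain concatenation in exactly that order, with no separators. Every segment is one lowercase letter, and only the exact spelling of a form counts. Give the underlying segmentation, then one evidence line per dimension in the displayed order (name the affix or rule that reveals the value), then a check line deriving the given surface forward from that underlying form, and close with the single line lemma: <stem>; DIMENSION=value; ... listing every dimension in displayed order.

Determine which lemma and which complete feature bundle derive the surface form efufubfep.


underlying: efu-efub-fep
VEL=lu - signalled by the affix efu-
NUM=ne - signalled by the affix -fep
check: efuefubfep -> efufubfep -> efufubfep
lemma: efub; VEL=lu; NUM=ne


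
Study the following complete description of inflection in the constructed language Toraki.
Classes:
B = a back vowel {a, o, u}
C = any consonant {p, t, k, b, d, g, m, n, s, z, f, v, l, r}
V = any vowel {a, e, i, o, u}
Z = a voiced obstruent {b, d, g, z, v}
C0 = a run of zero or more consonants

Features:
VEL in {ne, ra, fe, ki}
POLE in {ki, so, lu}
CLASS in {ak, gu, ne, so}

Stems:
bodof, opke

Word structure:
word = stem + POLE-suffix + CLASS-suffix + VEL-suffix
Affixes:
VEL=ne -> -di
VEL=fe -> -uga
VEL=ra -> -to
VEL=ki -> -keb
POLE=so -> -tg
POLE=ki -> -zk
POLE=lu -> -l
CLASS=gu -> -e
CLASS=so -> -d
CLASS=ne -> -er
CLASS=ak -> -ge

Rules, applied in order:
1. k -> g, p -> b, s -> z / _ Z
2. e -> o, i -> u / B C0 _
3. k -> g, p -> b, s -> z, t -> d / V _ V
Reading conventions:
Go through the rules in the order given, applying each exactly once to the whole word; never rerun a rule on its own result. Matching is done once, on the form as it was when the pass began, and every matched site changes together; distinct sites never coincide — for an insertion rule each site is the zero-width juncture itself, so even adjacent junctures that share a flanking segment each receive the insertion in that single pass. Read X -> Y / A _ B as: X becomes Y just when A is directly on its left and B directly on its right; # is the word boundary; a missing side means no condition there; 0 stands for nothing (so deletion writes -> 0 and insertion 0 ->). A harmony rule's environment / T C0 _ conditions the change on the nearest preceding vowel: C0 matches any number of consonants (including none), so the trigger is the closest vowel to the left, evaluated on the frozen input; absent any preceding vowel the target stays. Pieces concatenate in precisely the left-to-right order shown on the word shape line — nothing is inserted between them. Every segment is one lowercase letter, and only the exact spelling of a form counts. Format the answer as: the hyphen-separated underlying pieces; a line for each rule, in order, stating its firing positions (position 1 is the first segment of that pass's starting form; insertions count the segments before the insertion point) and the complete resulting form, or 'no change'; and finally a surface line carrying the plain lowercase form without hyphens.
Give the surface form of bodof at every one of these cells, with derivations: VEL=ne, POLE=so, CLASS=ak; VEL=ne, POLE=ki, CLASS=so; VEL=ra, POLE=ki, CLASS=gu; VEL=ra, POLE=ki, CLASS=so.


cell VEL=ne, POLE=so, CLASS=ak:
underlying: bodof-tg-ge-di
1. k -> g, p -> b, s -> z / _ Z: no change
2. e -> o, i -> u / B C0 _: fires at position(s) 9: bodoftggodi
3. k -> g, p -> b, s -> z, t -> d / V _ V: no change
surface: bodoftggodi

cell VEL=ne, POLE=ki, CLASS=so:
underlying: bodof-zk-d-di
1. k -> g, p -> b, s -> z / _ Z: fires at position(s) 7: bodofzgddi
2. e -> o, i -> u / B C0 _: fires at position(s) 10: bodofzgddu
3. k -> g, p -> b, s -> z, t -> d / V _ V: no change
surface: bodofzgddu

cell VEL=ra, POLE=ki, CLASS=gu:
underlying: bodof-zk-e-to
1. k -> g, p -> b, s -> z / _ Z: no change
2. e -> o, i -> u / B C0 _: fires at position(s) 8: bodofzkoto
3. k -> g, p -> b, s -> z, t -> d / V _ V: fires at position(s) 9: bodofzkodo
surface: bodofzkodo

cell VEL=ra, POLE=ki, CLASS=so:
underlying: bodof-zk-d-to
1. k -> g, p -> b, s -> z / _ Z: fires at position(s) 7: bodofzgdto
2. e -> o, i -> u / B C0 _: no change
3. k -> g, p -> b, s -> z, t -> d / V _ V: no change
surface: bodofzgdto


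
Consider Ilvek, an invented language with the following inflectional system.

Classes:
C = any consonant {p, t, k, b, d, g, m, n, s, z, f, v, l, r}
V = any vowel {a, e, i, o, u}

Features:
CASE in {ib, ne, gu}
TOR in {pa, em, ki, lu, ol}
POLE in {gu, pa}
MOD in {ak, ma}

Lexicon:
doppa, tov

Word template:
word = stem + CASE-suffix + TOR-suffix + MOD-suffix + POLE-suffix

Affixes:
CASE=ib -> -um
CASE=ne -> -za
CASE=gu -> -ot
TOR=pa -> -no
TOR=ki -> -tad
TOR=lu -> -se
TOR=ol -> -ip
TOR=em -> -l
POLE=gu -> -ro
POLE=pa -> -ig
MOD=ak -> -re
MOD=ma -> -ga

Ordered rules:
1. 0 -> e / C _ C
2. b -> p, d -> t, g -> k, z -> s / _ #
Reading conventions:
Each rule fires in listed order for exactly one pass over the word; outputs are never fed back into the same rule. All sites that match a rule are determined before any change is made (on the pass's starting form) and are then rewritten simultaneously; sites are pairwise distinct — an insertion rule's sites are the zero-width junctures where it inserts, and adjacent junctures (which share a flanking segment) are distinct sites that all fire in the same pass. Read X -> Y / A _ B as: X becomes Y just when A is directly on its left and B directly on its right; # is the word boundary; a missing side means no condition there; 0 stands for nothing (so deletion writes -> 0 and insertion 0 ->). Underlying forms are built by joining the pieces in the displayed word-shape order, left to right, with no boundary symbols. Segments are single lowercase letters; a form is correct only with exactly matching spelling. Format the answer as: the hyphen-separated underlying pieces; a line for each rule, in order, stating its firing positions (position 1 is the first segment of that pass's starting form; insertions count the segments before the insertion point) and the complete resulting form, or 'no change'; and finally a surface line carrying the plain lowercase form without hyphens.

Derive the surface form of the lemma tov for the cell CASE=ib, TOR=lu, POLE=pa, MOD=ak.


underlying: tov-um-se-re-ig
1. 0 -> e / C _ C: inserts after position(s) 5: tovumesereig
2. b -> p, d -> t, g -> k, z -> s / _ #: fires at position(s) 12: tovumesereik
surface: tovumesereik


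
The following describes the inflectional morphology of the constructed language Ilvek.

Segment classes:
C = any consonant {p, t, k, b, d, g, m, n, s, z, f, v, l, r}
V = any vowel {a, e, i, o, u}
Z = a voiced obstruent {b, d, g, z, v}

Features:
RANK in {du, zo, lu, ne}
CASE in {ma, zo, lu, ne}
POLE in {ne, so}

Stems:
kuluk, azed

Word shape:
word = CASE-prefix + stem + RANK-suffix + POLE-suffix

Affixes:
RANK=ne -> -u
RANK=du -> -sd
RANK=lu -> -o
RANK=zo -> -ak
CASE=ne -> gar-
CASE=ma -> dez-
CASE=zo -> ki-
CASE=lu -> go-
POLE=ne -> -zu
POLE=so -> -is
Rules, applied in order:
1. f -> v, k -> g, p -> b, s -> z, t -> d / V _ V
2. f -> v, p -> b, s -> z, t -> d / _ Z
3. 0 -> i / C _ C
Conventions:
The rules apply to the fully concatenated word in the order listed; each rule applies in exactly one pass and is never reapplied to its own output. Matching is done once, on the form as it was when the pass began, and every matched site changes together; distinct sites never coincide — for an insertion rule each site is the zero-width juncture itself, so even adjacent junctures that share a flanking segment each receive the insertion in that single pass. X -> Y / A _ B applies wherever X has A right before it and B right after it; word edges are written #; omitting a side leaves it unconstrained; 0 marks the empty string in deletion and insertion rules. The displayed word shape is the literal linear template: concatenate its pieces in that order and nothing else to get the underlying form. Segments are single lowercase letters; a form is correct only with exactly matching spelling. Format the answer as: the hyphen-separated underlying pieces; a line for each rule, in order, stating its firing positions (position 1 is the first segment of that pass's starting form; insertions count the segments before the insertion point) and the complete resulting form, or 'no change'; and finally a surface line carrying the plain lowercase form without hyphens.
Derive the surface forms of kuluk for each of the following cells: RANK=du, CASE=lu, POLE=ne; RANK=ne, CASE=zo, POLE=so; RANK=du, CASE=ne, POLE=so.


cell RANK=du, CASE=lu, POLE=ne:
underlying: go-kuluk-sd-zu
1. f -> v, k -> g, p -> b, s -> z, t -> d / V _ V: fires at position(s) 3: goguluksdzu
2. f -> v, p -> b, s -> z, t -> d / _ Z: fires at position(s) 8: gogulukzdzu
3. 0 -> i / C _ C: inserts after position(s) 7, 8, 9: gogulukizidizu
surface: gogulukizidizu

cell RANK=ne, CASE=zo, POLE=so:
underlying: ki-kuluk-u-is
1. f -> v, k -> g, p -> b, s -> z, t -> d / V _ V: fires at position(s) 3, 7: kiguluguis
2. f -> v, p -> b, s -> z, t -> d / _ Z: no change
3. 0 -> i / C _ C: no change
surface: kiguluguis

cell RANK=du, CASE=ne, POLE=so:
underlying: gar-kuluk-sd-is
1. f -> v, k -> g, p -> b, s -> z, t -> d / V _ V: no change
2. f -> v, p -> b, s -> z, t -> d / _ Z: fires at position(s) 9: garkulukzdis
3. 0 -> i / C _ C: inserts after position(s) 3, 8, 9: garikulukizidis
surface: garikulukizidis


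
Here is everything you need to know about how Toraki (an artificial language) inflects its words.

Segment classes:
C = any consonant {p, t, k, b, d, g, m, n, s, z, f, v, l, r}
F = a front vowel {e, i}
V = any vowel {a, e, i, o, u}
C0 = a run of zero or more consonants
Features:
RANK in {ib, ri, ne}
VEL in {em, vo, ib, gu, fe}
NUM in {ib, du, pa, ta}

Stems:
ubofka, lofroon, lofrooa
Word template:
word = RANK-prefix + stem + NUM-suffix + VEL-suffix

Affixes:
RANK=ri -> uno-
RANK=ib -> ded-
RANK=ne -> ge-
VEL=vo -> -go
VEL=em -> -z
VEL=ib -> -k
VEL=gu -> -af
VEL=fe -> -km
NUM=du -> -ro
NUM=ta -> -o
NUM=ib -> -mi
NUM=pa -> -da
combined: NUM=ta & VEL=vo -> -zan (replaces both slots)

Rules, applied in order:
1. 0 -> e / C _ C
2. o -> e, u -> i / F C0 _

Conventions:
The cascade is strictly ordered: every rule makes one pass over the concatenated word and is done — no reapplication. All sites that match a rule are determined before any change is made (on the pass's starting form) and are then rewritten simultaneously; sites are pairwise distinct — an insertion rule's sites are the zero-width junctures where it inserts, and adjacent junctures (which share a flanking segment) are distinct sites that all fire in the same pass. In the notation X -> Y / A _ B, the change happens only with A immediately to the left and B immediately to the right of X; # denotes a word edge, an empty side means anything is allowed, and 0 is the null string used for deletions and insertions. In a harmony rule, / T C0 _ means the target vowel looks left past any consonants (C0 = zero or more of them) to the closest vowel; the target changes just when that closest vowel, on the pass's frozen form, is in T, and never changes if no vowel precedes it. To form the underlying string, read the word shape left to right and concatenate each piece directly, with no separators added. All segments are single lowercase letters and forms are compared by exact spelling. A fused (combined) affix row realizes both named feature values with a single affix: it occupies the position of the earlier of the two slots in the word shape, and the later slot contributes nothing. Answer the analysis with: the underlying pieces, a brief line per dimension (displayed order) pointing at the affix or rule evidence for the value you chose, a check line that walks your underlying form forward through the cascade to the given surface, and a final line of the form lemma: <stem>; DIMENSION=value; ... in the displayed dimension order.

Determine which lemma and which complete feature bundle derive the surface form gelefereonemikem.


underlying: ge-lofroon-mi-km
RANK=ne - signalled by the affix ge-
VEL=fe - signalled by the affix -km
NUM=ib - signalled by the affix -mi
check: gelofroonmikm -> geloferoonemikem -> gelefereonemikem
lemma: lofroon; RANK=ne; VEL=fe; NUM=ib


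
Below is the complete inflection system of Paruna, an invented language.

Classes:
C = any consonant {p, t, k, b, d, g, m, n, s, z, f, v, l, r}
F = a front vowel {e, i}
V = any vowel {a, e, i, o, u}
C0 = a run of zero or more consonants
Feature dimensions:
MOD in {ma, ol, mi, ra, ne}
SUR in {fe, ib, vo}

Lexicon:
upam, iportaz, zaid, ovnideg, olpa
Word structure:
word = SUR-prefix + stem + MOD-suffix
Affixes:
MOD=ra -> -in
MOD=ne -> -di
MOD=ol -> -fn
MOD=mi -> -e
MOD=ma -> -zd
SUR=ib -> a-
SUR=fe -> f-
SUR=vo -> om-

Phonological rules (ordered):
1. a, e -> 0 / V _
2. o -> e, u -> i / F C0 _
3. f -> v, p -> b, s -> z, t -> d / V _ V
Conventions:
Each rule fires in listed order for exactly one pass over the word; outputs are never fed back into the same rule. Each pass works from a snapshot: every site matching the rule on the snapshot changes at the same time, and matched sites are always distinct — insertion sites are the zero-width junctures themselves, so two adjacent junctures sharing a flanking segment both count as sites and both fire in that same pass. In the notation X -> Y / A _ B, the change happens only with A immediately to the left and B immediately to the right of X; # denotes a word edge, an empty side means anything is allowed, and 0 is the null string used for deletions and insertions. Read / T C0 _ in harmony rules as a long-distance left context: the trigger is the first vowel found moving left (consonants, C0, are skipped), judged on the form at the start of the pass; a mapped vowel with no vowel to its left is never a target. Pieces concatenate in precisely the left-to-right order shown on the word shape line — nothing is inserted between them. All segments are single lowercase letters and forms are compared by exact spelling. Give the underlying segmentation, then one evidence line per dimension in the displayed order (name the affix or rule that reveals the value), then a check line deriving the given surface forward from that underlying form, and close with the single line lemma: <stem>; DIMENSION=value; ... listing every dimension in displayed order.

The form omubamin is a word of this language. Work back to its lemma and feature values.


underlying: om-upam-in
MOD=ra - signalled by the affix -in
SUR=vo - signalled by the affix om-
check: omupamin -> omupamin -> omupamin -> omubamin
lemma: upam; MOD=ra; SUR=vo


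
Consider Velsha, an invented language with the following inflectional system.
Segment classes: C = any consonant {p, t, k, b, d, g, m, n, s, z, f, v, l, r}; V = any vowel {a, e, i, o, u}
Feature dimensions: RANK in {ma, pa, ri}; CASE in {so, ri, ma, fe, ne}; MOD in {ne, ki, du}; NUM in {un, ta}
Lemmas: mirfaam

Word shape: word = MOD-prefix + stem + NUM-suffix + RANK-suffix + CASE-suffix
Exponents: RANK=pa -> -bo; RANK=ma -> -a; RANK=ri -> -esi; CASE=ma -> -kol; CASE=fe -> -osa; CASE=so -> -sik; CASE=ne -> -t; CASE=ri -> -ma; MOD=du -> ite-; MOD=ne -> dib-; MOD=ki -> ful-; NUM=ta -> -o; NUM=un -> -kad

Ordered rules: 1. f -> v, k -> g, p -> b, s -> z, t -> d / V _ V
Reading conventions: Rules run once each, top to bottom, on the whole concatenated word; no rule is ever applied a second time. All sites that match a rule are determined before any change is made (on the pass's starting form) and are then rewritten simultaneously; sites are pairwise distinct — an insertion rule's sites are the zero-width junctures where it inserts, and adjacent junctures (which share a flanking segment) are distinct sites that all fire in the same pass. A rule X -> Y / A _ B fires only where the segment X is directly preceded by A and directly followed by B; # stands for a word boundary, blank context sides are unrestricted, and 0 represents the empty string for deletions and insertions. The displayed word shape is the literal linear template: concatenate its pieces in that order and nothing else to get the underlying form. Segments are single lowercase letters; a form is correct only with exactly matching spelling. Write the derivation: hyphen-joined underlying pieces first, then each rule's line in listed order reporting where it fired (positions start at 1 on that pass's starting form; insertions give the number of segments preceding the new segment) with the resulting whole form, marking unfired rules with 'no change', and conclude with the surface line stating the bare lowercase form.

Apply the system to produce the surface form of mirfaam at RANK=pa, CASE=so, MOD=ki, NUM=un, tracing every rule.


underlying: ful-mirfaam-kad-bo-sik
1. f -> v, k -> g, p -> b, s -> z, t -> d / V _ V: fires at position(s) 16: fulmirfaamkadbozik
surface: fulmirfaamkadbozik


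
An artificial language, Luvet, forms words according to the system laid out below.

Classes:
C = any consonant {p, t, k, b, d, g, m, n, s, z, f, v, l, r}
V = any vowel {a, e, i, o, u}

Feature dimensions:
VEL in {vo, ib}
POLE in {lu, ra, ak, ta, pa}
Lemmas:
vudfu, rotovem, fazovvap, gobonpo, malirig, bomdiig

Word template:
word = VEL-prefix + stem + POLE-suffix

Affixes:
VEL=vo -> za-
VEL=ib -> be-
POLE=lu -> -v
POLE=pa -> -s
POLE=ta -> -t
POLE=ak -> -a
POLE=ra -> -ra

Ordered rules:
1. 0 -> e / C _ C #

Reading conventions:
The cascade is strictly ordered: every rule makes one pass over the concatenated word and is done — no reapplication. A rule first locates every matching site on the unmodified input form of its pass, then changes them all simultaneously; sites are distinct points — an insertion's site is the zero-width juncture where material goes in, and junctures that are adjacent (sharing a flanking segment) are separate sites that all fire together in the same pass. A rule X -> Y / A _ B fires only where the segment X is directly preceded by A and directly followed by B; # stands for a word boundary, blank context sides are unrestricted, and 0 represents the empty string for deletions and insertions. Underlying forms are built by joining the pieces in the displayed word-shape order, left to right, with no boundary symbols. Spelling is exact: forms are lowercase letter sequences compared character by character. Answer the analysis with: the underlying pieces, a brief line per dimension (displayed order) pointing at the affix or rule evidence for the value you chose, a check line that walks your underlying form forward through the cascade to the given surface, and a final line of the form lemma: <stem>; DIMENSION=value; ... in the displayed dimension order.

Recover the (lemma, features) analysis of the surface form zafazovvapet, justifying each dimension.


underlying: za-fazovvap-t
VEL=vo - signalled by the affix za-
POLE=ta - signalled by the affix -t
check: zafazovvapt -> zafazovvapet
lemma: fazovvap; VEL=vo; POLE=ta


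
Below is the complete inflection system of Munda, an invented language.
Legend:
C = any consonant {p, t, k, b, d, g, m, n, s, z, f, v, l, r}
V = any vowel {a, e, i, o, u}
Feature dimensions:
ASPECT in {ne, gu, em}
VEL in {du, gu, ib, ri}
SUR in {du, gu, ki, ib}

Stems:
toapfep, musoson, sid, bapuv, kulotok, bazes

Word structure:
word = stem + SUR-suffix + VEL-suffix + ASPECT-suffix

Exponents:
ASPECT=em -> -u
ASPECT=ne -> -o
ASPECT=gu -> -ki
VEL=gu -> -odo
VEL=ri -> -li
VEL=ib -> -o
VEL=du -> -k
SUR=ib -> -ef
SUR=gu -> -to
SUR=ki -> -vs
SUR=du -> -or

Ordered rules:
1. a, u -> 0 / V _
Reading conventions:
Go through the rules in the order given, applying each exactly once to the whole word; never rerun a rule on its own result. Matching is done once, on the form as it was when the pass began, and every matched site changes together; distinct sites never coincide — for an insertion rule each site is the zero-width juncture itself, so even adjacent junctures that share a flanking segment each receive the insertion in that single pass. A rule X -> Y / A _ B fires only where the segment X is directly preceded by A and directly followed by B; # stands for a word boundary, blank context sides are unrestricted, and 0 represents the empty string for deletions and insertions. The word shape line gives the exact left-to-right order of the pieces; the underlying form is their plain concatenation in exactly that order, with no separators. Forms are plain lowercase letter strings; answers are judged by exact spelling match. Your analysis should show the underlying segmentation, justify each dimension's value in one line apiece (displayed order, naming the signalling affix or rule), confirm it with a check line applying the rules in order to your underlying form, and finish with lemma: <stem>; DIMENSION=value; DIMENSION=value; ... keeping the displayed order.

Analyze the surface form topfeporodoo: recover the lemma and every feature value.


underlying: toapfep-or-odo-o
ASPECT=ne - signalled by the affix -o
VEL=gu - signalled by the affix -odo
SUR=du - signalled by the affix -or
check: toapfeporodoo -> topfeporodoo
lemma: toapfep; ASPECT=ne; VEL=gu; SUR=du


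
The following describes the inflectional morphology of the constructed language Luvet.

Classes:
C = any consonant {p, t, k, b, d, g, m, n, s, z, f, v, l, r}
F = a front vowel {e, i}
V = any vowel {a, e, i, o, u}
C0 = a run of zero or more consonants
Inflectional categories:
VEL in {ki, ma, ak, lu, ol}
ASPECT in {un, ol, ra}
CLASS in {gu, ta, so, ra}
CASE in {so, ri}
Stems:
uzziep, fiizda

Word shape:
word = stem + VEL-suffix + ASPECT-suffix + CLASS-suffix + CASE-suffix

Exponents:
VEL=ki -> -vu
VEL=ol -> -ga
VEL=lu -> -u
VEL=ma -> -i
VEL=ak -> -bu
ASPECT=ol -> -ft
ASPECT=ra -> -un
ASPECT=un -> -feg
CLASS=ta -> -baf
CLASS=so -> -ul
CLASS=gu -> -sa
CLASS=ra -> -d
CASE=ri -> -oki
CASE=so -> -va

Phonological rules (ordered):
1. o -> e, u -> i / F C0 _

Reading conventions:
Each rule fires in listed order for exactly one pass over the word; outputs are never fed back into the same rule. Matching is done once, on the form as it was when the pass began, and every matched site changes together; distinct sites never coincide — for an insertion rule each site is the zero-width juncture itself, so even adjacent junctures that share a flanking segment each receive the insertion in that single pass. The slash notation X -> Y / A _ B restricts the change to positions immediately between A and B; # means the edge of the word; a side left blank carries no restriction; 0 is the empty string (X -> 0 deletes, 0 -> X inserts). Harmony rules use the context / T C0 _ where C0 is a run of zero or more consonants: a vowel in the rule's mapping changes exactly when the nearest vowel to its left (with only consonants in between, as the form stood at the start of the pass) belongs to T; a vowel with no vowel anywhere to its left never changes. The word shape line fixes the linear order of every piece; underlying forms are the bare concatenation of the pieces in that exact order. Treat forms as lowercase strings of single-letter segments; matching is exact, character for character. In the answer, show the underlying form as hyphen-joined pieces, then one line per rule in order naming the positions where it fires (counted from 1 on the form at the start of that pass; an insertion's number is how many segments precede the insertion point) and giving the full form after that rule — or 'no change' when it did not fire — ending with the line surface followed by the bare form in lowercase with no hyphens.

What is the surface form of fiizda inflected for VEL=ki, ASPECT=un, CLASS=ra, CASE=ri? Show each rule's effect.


underlying: fiizda-vu-feg-d-oki
1. o -> e, u -> i / F C0 _: fires at position(s) 13: fiizdavufegdeki
surface: fiizdavufegdeki


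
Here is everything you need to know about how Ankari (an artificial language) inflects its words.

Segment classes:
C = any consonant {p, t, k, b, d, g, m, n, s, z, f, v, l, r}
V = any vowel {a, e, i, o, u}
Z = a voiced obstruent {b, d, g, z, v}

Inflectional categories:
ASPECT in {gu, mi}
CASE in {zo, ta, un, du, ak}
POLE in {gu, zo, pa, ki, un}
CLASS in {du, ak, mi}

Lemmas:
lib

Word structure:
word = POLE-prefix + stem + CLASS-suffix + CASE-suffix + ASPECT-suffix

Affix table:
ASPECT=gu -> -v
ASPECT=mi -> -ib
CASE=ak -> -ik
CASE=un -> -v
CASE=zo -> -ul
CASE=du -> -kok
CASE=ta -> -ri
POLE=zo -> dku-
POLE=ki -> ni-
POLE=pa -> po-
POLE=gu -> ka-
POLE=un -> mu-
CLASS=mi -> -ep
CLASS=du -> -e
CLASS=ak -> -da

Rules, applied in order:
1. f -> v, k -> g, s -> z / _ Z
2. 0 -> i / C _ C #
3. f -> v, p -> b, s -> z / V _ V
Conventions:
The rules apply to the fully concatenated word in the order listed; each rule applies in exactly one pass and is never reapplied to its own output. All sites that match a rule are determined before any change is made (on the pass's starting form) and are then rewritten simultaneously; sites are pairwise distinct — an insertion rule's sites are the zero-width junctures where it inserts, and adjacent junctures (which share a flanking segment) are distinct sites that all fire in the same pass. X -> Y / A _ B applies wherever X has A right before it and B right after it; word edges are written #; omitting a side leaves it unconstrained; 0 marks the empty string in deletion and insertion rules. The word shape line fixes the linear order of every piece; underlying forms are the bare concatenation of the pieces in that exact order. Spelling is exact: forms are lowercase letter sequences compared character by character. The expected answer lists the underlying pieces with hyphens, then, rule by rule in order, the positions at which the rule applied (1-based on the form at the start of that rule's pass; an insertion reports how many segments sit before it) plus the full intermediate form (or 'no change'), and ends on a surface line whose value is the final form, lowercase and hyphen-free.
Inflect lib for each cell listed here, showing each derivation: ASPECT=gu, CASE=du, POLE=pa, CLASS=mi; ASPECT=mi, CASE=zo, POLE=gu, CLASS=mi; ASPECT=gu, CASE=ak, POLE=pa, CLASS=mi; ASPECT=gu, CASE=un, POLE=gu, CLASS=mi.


cell ASPECT=gu, CASE=du, POLE=pa, CLASS=mi:
underlying: po-lib-ep-kok-v
1. f -> v, k -> g, s -> z / _ Z: fires at position(s) 10: polibepkogv
2. 0 -> i / C _ C #: inserts after position(s) 10: polibepkogiv
3. f -> v, p -> b, s -> z / V _ V: no change
surface: polibepkogiv

cell ASPECT=mi, CASE=zo, POLE=gu, CLASS=mi:
underlying: ka-lib-ep-ul-ib
1. f -> v, k -> g, s -> z / _ Z: no change
2. 0 -> i / C _ C #: no change
3. f -> v, p -> b, s -> z / V _ V: fires at position(s) 7: kalibebulib
surface: kalibebulib

cell ASPECT=gu, CASE=ak, POLE=pa, CLASS=mi:
underlying: po-lib-ep-ik-v
1. f -> v, k -> g, s -> z / _ Z: fires at position(s) 9: polibepigv
2. 0 -> i / C _ C #: inserts after position(s) 9: polibepigiv
3. f -> v, p -> b, s -> z / V _ V: fires at position(s) 7: polibebigiv
surface: polibebigiv

cell ASPECT=gu, CASE=un, POLE=gu, CLASS=mi:
underlying: ka-lib-ep-v-v
1. f -> v, k -> g, s -> z / _ Z: no change
2. 0 -> i / C _ C #: inserts after position(s) 8: kalibepviv
3. f -> v, p -> b, s -> z / V _ V: no change
surface: kalibepviv


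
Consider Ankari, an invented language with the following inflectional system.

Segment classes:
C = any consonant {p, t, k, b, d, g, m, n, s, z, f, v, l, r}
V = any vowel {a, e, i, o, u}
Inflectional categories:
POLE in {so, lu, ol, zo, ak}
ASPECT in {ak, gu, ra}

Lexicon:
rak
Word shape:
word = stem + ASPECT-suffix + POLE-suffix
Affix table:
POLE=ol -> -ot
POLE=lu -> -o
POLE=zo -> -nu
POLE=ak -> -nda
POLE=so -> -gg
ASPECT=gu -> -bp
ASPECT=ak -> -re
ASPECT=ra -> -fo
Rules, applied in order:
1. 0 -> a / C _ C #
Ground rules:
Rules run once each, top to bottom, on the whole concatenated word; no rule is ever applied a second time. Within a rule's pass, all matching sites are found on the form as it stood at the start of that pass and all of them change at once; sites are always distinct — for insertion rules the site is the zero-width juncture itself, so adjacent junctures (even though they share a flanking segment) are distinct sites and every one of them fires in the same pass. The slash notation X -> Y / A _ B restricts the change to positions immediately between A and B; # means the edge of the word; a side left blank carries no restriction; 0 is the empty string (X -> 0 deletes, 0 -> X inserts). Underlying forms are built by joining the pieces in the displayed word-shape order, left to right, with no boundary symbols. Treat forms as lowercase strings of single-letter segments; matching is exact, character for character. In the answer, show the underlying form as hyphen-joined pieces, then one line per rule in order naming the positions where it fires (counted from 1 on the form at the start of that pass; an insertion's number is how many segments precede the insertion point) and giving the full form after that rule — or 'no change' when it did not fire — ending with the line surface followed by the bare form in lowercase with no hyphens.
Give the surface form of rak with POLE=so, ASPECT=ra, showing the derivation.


underlying: rak-fo-gg
1. 0 -> a / C _ C #: inserts after position(s) 6: rakfogag
surface: rakfogag


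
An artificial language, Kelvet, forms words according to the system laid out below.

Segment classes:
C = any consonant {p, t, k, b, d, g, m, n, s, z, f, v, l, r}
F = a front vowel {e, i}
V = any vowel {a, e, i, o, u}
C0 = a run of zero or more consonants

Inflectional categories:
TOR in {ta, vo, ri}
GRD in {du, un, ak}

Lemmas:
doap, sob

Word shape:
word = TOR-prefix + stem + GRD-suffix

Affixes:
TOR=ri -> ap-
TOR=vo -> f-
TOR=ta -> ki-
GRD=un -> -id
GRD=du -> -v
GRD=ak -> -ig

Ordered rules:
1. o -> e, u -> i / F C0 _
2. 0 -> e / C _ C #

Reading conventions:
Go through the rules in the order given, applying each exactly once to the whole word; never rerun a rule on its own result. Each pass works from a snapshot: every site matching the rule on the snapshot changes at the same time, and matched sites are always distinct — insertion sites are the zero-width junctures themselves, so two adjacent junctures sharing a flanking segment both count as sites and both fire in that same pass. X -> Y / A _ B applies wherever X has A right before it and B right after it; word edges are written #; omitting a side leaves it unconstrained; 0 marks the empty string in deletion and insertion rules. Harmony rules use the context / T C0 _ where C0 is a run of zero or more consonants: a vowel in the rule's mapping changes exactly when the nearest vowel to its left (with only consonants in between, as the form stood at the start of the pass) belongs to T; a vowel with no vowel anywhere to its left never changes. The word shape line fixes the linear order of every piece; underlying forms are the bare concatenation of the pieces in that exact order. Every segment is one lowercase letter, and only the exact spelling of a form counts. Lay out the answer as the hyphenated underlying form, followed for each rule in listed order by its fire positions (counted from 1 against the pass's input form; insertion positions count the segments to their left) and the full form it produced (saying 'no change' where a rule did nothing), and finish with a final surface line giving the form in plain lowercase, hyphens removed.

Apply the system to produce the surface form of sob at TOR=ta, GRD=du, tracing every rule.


underlying: ki-sob-v
1. o -> e, u -> i / F C0 _: fires at position(s) 4: kisebv
2. 0 -> e / C _ C #: inserts after position(s) 5: kisebev
surface: kisebev


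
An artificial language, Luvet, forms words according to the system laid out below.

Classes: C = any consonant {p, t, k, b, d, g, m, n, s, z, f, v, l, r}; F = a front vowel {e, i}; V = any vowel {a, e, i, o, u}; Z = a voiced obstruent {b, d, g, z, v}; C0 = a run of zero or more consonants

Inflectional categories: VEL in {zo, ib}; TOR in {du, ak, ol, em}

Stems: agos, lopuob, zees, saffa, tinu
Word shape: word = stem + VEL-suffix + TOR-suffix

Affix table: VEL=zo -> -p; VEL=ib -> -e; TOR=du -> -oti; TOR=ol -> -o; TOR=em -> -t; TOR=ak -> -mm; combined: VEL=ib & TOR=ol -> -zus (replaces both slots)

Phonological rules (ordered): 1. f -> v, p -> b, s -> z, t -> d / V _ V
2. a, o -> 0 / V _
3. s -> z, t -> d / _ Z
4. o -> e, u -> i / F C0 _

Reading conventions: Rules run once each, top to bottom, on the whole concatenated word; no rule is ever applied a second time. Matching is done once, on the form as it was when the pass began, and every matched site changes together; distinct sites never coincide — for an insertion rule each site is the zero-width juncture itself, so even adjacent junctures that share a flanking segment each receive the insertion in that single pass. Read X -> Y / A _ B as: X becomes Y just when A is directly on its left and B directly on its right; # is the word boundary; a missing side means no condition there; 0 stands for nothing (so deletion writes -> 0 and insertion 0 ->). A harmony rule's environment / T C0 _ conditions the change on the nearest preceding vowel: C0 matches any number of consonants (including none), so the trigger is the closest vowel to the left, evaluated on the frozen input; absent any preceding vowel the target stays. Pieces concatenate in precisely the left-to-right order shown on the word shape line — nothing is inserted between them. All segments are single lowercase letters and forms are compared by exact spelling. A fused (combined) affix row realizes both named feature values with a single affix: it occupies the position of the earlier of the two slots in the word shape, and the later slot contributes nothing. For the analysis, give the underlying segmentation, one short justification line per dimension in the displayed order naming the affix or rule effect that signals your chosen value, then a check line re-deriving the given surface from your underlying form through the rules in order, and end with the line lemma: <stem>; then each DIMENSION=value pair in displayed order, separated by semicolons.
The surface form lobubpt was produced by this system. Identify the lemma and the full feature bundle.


underlying: lopuob-p-t
VEL=zo - signalled by the affix -p
TOR=em - signalled by the affix -t
check: lopuobpt -> lobuobpt -> lobubpt -> lobubpt -> lobubpt
lemma: lopuob; VEL=zo; TOR=em


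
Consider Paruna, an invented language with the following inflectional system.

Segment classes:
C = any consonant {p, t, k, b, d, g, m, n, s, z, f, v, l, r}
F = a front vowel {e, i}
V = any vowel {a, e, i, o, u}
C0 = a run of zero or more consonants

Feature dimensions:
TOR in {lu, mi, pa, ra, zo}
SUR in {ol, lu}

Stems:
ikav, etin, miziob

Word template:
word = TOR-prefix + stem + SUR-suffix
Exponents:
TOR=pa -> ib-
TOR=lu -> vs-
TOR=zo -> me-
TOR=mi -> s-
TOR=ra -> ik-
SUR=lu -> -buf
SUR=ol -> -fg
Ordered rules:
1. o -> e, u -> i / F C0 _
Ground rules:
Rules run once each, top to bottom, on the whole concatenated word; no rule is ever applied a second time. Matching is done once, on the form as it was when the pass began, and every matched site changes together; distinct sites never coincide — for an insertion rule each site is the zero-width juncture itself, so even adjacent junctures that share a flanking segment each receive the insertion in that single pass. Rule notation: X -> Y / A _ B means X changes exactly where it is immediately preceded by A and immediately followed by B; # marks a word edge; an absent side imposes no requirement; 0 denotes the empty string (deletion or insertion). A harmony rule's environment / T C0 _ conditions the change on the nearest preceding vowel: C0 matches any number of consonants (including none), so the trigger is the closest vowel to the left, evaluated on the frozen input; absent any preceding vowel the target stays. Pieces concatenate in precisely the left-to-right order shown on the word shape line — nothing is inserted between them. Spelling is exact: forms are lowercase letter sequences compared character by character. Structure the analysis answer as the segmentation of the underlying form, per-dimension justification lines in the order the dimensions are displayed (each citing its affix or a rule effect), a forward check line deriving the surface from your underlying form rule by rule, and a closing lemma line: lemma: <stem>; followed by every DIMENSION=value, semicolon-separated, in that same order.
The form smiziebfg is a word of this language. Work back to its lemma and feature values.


underlying: s-miziob-fg
TOR=mi - signalled by the affix s-
SUR=ol - signalled by the affix -fg
check: smiziobfg -> smiziebfg
lemma: miziob; TOR=mi; SUR=ol


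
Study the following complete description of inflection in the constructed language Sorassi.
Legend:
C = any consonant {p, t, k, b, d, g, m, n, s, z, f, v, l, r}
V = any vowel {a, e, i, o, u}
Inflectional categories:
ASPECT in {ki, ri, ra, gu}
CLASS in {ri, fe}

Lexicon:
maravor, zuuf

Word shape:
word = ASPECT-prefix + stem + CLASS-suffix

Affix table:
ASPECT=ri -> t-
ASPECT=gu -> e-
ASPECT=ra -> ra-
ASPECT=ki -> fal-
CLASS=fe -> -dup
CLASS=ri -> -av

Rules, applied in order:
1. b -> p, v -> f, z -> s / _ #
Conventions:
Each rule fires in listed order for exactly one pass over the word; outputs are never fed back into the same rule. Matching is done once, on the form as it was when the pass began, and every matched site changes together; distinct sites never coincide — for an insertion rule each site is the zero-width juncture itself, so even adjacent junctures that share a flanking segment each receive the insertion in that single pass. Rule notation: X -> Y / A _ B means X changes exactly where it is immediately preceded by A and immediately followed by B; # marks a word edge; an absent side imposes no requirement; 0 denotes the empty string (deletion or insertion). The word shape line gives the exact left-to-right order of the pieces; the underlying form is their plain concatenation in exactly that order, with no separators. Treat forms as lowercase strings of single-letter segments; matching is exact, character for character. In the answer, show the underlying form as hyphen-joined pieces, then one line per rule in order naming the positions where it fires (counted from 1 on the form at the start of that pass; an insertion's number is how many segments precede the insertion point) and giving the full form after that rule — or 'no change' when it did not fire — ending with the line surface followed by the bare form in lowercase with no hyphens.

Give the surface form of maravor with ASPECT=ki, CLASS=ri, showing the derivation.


underlying: fal-maravor-av
1. b -> p, v -> f, z -> s / _ #: fires at position(s) 12: falmaravoraf
surface: falmaravoraf


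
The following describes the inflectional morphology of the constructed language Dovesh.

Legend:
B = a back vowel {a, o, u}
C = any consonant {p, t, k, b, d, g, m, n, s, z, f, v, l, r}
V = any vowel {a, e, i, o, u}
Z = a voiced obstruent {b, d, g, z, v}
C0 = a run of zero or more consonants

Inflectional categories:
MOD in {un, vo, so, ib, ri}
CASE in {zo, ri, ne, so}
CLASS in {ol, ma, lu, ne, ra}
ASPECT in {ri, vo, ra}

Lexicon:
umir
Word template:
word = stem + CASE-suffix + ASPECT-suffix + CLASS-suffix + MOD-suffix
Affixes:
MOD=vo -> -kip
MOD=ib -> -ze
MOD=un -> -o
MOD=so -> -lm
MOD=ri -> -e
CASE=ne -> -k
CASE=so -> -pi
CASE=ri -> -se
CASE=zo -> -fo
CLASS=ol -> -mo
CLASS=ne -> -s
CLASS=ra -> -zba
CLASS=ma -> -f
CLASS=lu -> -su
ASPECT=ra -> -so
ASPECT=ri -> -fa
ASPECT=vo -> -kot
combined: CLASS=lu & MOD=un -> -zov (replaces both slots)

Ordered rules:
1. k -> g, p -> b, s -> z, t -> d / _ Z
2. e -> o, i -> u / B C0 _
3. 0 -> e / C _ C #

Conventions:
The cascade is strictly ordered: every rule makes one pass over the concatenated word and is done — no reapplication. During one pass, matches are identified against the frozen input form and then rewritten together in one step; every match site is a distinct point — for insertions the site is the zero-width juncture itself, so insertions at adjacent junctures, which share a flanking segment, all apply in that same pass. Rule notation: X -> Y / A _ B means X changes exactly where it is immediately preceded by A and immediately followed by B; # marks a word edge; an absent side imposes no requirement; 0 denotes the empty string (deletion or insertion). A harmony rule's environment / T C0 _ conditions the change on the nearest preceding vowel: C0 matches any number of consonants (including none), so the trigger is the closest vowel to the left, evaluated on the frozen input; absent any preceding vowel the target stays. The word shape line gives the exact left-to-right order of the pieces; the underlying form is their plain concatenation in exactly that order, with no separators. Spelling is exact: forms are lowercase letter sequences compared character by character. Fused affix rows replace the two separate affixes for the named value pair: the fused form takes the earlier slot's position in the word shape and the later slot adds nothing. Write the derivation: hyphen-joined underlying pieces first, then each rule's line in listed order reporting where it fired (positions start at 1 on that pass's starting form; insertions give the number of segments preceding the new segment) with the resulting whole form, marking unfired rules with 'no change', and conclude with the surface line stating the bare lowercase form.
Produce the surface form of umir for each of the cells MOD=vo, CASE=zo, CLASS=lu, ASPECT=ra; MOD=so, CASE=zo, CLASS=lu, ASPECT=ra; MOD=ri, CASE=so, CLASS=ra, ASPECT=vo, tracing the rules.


cell MOD=vo, CASE=zo, CLASS=lu, ASPECT=ra:
underlying: umir-fo-so-su-kip
1. k -> g, p -> b, s -> z, t -> d / _ Z: no change
2. e -> o, i -> u / B C0 _: fires at position(s) 3, 12: umurfososukup
3. 0 -> e / C _ C #: no change
surface: umurfososukup

cell MOD=so, CASE=zo, CLASS=lu, ASPECT=ra:
underlying: umir-fo-so-su-lm
1. k -> g, p -> b, s -> z, t -> d / _ Z: no change
2. e -> o, i -> u / B C0 _: fires at position(s) 3: umurfososulm
3. 0 -> e / C _ C #: inserts after position(s) 11: umurfososulem
surface: umurfososulem

cell MOD=ri, CASE=so, CLASS=ra, ASPECT=vo:
underlying: umir-pi-kot-zba-e
1. k -> g, p -> b, s -> z, t -> d / _ Z: fires at position(s) 9: umirpikodzbae
2. e -> o, i -> u / B C0 _: fires at position(s) 3, 13: umurpikodzbao
3. 0 -> e / C _ C #: no change
surface: umurpikodzbao
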